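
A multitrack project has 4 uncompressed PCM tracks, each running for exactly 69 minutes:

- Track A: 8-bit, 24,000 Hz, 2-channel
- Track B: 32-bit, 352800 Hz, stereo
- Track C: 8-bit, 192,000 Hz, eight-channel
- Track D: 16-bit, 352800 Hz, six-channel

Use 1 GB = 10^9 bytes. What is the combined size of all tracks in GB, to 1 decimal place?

35.8 GB

exactly 69 minutes = 4,140 s.
Track A: 24,000 × 4,140 × 1 × 2 = 198,720,000 bytes.
Track B: 352,800 × 4,140 × 4 × 2 = 11,684,736,000 bytes.
Track C: 192,000 × 4,140 × 1 × 8 = 6,359,040,000 bytes.
Track D: 352,800 × 4,140 × 2 × 6 = 17,527,104,000 bytes.
Total = 35,769,600,000 bytes = 35.8 GB.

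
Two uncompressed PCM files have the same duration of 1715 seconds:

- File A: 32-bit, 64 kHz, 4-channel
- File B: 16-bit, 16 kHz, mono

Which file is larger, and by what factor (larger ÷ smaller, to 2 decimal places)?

File A: 64,000 × 4 × 4 = 1,024,000 bytes/s.
File B: 16,000 × 2 × 1 = 32,000 bytes/s.
File A is larger; ratio = 1,756,160,000 / 54,880,000 = 32.00.

File A, by a factor of 32.00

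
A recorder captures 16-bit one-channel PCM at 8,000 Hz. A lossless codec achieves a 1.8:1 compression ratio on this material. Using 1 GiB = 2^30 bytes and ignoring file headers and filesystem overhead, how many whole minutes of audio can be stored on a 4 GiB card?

Uncompressed byte rate = 8,000 × 2 × 1 = 16,000 bytes/s.
After 1.8:1 compression, effective rate ≈ 8888.89 bytes/s.
Capacity = 4 × 1,073,741,824 = 4,294,967,296 bytes.
4,294,967,296 / effective rate ≈ 483183.82 s → 8,053 minutes.

8,053 minutes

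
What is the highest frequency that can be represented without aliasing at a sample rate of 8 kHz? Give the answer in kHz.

4 kHz

Nyquist frequency = sample rate / 2 = 8,000 / 2 = 4 kHz.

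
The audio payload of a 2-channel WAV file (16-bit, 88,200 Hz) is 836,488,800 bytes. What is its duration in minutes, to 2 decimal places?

39.52 minutes

Byte rate = 88,200 × 2 × 2 = 352,800 bytes/s.
Duration = 836,488,800 / 352,800 = 2,371 s.
2,371 s / 60 = 39.52 minutes.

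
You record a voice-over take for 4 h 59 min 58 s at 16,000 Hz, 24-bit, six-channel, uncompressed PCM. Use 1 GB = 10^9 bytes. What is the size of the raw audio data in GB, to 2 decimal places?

5.18 GB

Duration = 4 h 59 min 58 s = 17,998 s.
Bytes = 16,000 samples/s × 17,998 s × 3 bytes/sample × 6 ch = 5,183,424,000 bytes.
5,183,424,000 / 1,000,000,000 = 5.18 GB.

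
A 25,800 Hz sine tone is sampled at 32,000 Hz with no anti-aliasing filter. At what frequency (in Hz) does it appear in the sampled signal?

6,200 Hz

Nyquist = 32,000/2 = 16,000 Hz; 25,800 Hz exceeds it.
Alias = |25,800 − 1×32,000| = |25,800 − 32,000| = 6,200 Hz.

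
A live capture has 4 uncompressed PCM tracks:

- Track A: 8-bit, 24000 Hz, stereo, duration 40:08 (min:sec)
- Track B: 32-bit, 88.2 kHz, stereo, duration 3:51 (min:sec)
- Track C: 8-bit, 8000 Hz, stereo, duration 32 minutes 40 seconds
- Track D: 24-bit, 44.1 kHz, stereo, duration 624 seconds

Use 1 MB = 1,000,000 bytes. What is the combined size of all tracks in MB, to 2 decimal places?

Track A: 40:08 (min:sec) = 2,408 s; 24,000 × 2,408 × 1 × 2 = 115,584,000 bytes.
Track B: 3:51 (min:sec) = 231 s; 88,200 × 231 × 4 × 2 = 162,993,600 bytes.
Track C: 32 minutes 40 seconds = 1,960 s; 8,000 × 1,960 × 1 × 2 = 31,360,000 bytes.
Track D: 44,100 × 624 × 3 × 2 = 165,110,400 bytes.
Total = 475,048,000 bytes = 475.05 MB.

475.05 MB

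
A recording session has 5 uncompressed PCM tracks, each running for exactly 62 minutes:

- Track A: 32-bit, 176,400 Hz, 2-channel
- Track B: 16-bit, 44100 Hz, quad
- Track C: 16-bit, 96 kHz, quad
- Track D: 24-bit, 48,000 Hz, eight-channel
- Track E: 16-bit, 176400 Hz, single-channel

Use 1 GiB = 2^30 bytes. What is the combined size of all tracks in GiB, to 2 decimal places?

13.99 GiB

exactly 62 minutes = 3,720 s.
Track A: 176,400 × 3,720 × 4 × 2 = 5,249,664,000 bytes.
Track B: 44,100 × 3,720 × 2 × 4 = 1,312,416,000 bytes.
Track C: 96,000 × 3,720 × 2 × 4 = 2,856,960,000 bytes.
Track D: 48,000 × 3,720 × 3 × 8 = 4,285,440,000 bytes.
Track E: 176,400 × 3,720 × 2 × 1 = 1,312,416,000 bytes.
Total = 15,016,896,000 bytes = 13.99 GiB.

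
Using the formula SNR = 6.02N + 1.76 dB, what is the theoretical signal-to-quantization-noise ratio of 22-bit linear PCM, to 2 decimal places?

134.20 dB

6.02 × 22 + 1.76 = 134.20 dB.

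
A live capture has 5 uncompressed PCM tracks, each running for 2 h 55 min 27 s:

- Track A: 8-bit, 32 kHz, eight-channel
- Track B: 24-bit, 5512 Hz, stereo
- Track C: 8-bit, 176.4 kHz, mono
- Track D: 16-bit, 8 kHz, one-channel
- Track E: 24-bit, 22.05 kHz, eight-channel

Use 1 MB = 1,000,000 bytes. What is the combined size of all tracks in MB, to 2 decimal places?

10639.34 MB

2 h 55 min 27 s = 10,527 s.
Track A: 32,000 × 10,527 × 1 × 8 = 2,694,912,000 bytes.
Track B: 5,512 × 10,527 × 3 × 2 = 348,148,944 bytes.
Track C: 176,400 × 10,527 × 1 × 1 = 1,856,962,800 bytes.
Track D: 8,000 × 10,527 × 2 × 1 = 168,432,000 bytes.
Track E: 22,050 × 10,527 × 3 × 8 = 5,570,888,400 bytes.
Total = 10,639,344,144 bytes = 10639.34 MB.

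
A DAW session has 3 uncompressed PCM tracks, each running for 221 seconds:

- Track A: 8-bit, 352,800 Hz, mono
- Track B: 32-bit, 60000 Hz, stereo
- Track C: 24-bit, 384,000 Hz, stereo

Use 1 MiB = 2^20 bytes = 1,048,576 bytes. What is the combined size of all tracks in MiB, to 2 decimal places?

661.12 MiB

Track A: 352,800 × 221 × 1 × 1 = 77,968,800 bytes.
Track B: 60,000 × 221 × 4 × 2 = 106,080,000 bytes.
Track C: 384,000 × 221 × 3 × 2 = 509,184,000 bytes.
Total = 693,232,800 bytes = 661.12 MiB.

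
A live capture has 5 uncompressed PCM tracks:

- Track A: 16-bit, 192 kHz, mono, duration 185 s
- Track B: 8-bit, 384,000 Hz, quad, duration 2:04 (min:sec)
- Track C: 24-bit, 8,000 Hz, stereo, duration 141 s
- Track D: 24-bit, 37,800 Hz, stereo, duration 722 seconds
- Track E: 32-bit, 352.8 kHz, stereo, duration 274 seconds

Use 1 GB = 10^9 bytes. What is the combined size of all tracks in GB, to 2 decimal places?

Track A: 192,000 × 185 × 2 × 1 = 71,040,000 bytes.
Track B: 2:04 (min:sec) = 124 s; 384,000 × 124 × 1 × 4 = 190,464,000 bytes.
Track C: 8,000 × 141 × 3 × 2 = 6,768,000 bytes.
Track D: 37,800 × 722 × 3 × 2 = 163,749,600 bytes.
Track E: 352,800 × 274 × 4 × 2 = 773,337,600 bytes.
Total = 1,205,359,200 bytes = 1.21 GB.

1.21 GB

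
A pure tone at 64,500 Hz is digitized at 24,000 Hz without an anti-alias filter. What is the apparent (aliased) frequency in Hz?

Nyquist = 24,000/2 = 12,000 Hz; 64,500 Hz exceeds it.
Alias = |64,500 − 3×24,000| = |64,500 − 72,000| = 7,500 Hz.

7,500 Hz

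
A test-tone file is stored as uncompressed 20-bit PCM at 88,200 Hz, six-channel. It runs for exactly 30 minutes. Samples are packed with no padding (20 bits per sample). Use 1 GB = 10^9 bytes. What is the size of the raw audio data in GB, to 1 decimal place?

Duration = exactly 30 minutes = 1,800 s.
Bits = 88,200 × 1,800 × 20 × 6 = 19,051,200,000 bits = 2,381,400,000 bytes.
2,381,400,000 / 1,000,000,000 = 2.4 GB.

2.4 GB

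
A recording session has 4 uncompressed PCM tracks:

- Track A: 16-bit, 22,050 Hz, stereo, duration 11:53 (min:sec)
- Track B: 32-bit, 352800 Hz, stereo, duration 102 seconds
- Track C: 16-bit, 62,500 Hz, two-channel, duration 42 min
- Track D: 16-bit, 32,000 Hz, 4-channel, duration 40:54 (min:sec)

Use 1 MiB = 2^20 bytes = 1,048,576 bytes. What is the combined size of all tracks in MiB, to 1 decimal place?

1534.5 MiB

Track A: 11:53 (min:sec) = 713 s; 22,050 × 713 × 2 × 2 = 62,886,600 bytes.
Track B: 352,800 × 102 × 4 × 2 = 287,884,800 bytes.
Track C: 42 min = 2,520 s; 62,500 × 2,520 × 2 × 2 = 630,000,000 bytes.
Track D: 40:54 (min:sec) = 2,454 s; 32,000 × 2,454 × 2 × 4 = 628,224,000 bytes.
Total = 1,608,995,400 bytes = 1534.5 MiB.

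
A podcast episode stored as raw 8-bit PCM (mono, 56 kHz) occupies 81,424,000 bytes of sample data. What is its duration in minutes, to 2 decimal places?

Byte rate = 56,000 × 1 × 1 = 56,000 bytes/s.
Duration = 81,424,000 / 56,000 = 1,454 s.
1,454 s / 60 = 24.23 minutes.

24.23 minutes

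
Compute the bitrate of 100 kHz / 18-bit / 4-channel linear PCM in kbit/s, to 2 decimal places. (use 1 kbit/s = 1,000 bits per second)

7200.00 kbit/s

Bit rate = 100,000 × 18 × 4 = 7,200,000 bits/s.
= 7200.00 kbit/s.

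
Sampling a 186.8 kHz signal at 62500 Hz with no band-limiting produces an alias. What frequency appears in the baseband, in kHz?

0.7 kHz

Nyquist = 62,500/2 = 31,250 Hz; 186,800 Hz exceeds it.
Alias = |186,800 − 3×62,500| = |186,800 − 187,500| = 700 Hz = 0.7 kHz.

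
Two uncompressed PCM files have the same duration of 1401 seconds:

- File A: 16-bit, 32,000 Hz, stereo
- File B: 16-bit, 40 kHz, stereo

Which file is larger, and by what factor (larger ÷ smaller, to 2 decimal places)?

File A: 32,000 × 2 × 2 = 128,000 bytes/s.
File B: 40,000 × 2 × 2 = 160,000 bytes/s.
File B is larger; ratio = 224,160,000 / 179,328,000 = 1.25.

File B, by a factor of 1.25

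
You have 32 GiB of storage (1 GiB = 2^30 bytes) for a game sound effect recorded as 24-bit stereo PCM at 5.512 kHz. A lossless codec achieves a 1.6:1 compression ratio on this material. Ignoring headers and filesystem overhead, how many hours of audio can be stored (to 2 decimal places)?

461.75 hours

Uncompressed byte rate = 5,512 × 3 × 2 = 33,072 bytes/s.
After 1.6:1 compression, effective rate ≈ 20670 bytes/s.
Capacity = 32 × 1,073,741,824 = 34,359,738,368 bytes.
34,359,738,368 / effective rate ≈ 1662299.87 s → 461.75 hours.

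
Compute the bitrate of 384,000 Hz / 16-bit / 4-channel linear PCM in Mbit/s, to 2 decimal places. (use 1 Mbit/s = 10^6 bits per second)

24.58 Mbit/s

Bit rate = 384,000 × 16 × 4 = 24,576,000 bits/s.
= 24.58 Mbit/s.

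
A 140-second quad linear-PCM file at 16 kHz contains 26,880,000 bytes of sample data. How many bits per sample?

Bytes per sample = 26,880,000 / (16,000 × 140 × 4) = 26,880,000 / 8,960,000 = 3.
Bit depth = 3 × 8 = 24 bits.

24 bits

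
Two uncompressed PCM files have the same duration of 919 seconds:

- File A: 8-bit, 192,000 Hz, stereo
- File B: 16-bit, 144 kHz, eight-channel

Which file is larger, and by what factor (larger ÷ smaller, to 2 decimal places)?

File B, by a factor of 6.00

File A: 192,000 × 1 × 2 = 384,000 bytes/s.
File B: 144,000 × 2 × 8 = 2,304,000 bytes/s.
File B is larger; ratio = 2,117,376,000 / 352,896,000 = 6.00.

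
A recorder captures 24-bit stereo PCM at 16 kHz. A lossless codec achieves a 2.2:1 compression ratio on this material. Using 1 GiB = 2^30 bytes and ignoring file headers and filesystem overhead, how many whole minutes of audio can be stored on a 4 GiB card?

Uncompressed byte rate = 16,000 × 3 × 2 = 96,000 bytes/s.
After 2.2:1 compression, effective rate ≈ 43636.36 bytes/s.
Capacity = 4 × 1,073,741,824 = 4,294,967,296 bytes.
4,294,967,296 / effective rate ≈ 98426.33 s → 1,640 minutes.

1,640 minutes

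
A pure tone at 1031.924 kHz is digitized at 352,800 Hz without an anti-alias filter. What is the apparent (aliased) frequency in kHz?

Nyquist = 352,800/2 = 176,400 Hz; 1,031,924 Hz exceeds it.
Alias = |1,031,924 − 3×352,800| = |1,031,924 − 1,058,400| = 26,476 Hz = 26.476 kHz.

26.476 kHz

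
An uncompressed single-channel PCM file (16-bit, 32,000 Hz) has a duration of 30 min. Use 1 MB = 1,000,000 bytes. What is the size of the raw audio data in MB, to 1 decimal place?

115.2 MB

Duration = 30 min = 1,800 s.
Bytes = 32,000 samples/s × 1,800 s × 2 bytes/sample × 1 ch = 115,200,000 bytes.
115,200,000 / 1,000,000 = 115.2 MB.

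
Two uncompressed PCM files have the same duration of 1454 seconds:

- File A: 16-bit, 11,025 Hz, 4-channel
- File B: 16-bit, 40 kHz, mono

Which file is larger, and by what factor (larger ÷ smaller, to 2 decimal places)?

File A, by a factor of 1.10

File A: 11,025 × 2 × 4 = 88,200 bytes/s.
File B: 40,000 × 2 × 1 = 80,000 bytes/s.
File A is larger; ratio = 128,242,800 / 116,320,000 = 1.10.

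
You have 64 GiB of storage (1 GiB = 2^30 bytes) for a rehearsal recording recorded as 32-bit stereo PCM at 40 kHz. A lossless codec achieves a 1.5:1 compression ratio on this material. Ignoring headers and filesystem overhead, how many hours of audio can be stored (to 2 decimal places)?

89.48 hours

Uncompressed byte rate = 40,000 × 4 × 2 = 320,000 bytes/s.
After 1.5:1 compression, effective rate ≈ 213333.33 bytes/s.
Capacity = 64 × 1,073,741,824 = 68,719,476,736 bytes.
68,719,476,736 / effective rate ≈ 322122.55 s → 89.48 hours.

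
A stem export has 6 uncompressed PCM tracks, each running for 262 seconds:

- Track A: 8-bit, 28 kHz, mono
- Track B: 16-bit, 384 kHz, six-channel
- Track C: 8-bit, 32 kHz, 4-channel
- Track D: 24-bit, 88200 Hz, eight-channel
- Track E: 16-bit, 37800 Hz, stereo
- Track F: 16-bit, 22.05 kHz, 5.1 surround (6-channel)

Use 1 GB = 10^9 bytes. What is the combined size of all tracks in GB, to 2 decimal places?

1.91 GB

Track A: 28,000 × 262 × 1 × 1 = 7,336,000 bytes.
Track B: 384,000 × 262 × 2 × 6 = 1,207,296,000 bytes.
Track C: 32,000 × 262 × 1 × 4 = 33,536,000 bytes.
Track D: 88,200 × 262 × 3 × 8 = 554,601,600 bytes.
Track E: 37,800 × 262 × 2 × 2 = 39,614,400 bytes.
Track F: 22,050 × 262 × 2 × 6 = 69,325,200 bytes.
Total = 1,911,709,200 bytes = 1.91 GB.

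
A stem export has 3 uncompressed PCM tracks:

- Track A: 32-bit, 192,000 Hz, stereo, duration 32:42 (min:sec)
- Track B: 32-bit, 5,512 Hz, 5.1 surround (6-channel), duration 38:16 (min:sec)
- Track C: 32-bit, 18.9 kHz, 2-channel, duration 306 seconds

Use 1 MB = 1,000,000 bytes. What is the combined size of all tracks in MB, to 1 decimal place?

3363.6 MB

Track A: 32:42 (min:sec) = 1,962 s; 192,000 × 1,962 × 4 × 2 = 3,013,632,000 bytes.
Track B: 38:16 (min:sec) = 2,296 s; 5,512 × 2,296 × 4 × 6 = 303,733,248 bytes.
Track C: 18,900 × 306 × 4 × 2 = 46,267,200 bytes.
Total = 3,363,632,448 bytes = 3363.6 MB.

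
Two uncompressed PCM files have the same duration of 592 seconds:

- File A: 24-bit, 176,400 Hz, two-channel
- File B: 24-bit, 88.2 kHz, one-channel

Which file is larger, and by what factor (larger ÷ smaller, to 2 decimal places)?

File A, by a factor of 4.00

File A: 176,400 × 3 × 2 = 1,058,400 bytes/s.
File B: 88,200 × 3 × 1 = 264,600 bytes/s.
File A is larger; ratio = 626,572,800 / 156,643,200 = 4.00.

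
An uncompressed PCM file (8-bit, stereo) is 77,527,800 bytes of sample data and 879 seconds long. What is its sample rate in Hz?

Bytes = sample_rate × seconds × bytes_per_sample × channels.
sample_rate = 77,527,800 / (879 × 1 × 2) = 77,527,800 / 1,758 = 44,100 Hz.

44,100 Hz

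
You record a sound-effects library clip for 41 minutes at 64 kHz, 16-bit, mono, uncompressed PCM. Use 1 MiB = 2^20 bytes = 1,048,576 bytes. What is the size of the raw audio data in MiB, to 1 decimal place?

Duration = 41 minutes = 2,460 s.
Bytes = 64,000 samples/s × 2,460 s × 2 bytes/sample × 1 ch = 314,880,000 bytes.
314,880,000 / 1,048,576 = 300.3 MiB.

300.3 MiB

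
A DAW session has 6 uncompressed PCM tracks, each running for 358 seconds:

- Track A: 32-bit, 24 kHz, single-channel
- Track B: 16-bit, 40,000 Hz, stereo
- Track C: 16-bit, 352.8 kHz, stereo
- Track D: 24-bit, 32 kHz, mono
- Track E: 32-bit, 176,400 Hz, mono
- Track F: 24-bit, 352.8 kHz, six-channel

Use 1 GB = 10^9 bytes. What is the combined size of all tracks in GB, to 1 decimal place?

Track A: 24,000 × 358 × 4 × 1 = 34,368,000 bytes.
Track B: 40,000 × 358 × 2 × 2 = 57,280,000 bytes.
Track C: 352,800 × 358 × 2 × 2 = 505,209,600 bytes.
Track D: 32,000 × 358 × 3 × 1 = 34,368,000 bytes.
Track E: 176,400 × 358 × 4 × 1 = 252,604,800 bytes.
Track F: 352,800 × 358 × 3 × 6 = 2,273,443,200 bytes.
Total = 3,157,273,600 bytes = 3.2 GB.

3.2 GB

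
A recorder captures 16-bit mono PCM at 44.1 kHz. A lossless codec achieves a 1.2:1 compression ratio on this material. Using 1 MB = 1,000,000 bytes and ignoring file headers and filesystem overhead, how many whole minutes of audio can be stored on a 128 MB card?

29 minutes

Uncompressed byte rate = 44,100 × 2 × 1 = 88,200 bytes/s.
After 1.2:1 compression, effective rate ≈ 73500 bytes/s.
Capacity = 128 × 1,000,000 = 128,000,000 bytes.
128,000,000 / effective rate ≈ 1741.5 s → 29 minutes.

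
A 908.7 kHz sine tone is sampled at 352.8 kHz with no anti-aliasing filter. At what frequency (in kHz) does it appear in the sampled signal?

149.7 kHz

Nyquist = 352,800/2 = 176,400 Hz; 908,700 Hz exceeds it.
Alias = |908,700 − 3×352,800| = |908,700 − 1,058,400| = 149,700 Hz = 149.7 kHz.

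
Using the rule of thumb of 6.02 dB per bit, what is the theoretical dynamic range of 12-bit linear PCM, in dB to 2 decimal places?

12 × 6.02 = 72.24 dB.

72.24 dB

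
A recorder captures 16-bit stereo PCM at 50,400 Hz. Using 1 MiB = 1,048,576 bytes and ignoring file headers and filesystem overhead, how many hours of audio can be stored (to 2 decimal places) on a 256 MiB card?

0.37 hours

Uncompressed byte rate = 50,400 × 2 × 2 = 201,600 bytes/s.
Capacity = 256 × 1,048,576 = 268,435,456 bytes.
268,435,456 / 201,600 ≈ 1331.53 s → 0.37 hours.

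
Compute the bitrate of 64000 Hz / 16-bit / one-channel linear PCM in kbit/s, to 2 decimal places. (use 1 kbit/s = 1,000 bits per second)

1024.00 kbit/s

Bit rate = 64,000 × 16 × 1 = 1,024,000 bits/s.
= 1024.00 kbit/s.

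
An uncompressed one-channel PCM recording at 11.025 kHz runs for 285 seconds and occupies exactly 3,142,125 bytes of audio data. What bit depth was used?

Bytes per sample = 3,142,125 / (11,025 × 285 × 1) = 3,142,125 / 3,142,125 = 1.
Bit depth = 1 × 8 = 8 bits.

8 bits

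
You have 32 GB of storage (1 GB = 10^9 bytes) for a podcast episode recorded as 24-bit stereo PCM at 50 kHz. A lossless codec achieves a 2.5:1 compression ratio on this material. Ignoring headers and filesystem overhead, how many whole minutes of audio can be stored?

4,444 minutes

Uncompressed byte rate = 50,000 × 3 × 2 = 300,000 bytes/s.
After 2.5:1 compression, effective rate ≈ 120000 bytes/s.
Capacity = 32 × 1,000,000,000 = 32,000,000,000 bytes.
32,000,000,000 / effective rate ≈ 266666.67 s → 4,444 minutes.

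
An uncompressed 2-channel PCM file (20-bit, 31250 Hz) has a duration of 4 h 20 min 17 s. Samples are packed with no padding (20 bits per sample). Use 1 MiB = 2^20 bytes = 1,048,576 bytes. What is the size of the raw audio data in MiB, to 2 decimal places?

Duration = 4 h 20 min 17 s = 15,617 s.
Bits = 31,250 × 15,617 × 20 × 2 = 19,521,250,000 bits = 2,440,156,250 bytes.
2,440,156,250 / 1,048,576 = 2327.11 MiB.

2327.11 MiB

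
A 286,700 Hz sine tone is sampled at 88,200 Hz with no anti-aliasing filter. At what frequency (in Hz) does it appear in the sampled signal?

22,100 Hz

Nyquist = 88,200/2 = 44,100 Hz; 286,700 Hz exceeds it.
Alias = |286,700 − 3×88,200| = |286,700 − 264,600| = 22,100 Hz.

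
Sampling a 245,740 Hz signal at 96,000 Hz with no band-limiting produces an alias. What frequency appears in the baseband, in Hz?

42,260 Hz

Nyquist = 96,000/2 = 48,000 Hz; 245,740 Hz exceeds it.
Alias = |245,740 − 3×96,000| = |245,740 − 288,000| = 42,260 Hz.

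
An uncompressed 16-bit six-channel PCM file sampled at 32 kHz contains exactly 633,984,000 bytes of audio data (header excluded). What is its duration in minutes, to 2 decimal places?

27.52 minutes

Byte rate = 32,000 × 2 × 6 = 384,000 bytes/s.
Duration = 633,984,000 / 384,000 = 1,651 s.
1,651 s / 60 = 27.52 minutes.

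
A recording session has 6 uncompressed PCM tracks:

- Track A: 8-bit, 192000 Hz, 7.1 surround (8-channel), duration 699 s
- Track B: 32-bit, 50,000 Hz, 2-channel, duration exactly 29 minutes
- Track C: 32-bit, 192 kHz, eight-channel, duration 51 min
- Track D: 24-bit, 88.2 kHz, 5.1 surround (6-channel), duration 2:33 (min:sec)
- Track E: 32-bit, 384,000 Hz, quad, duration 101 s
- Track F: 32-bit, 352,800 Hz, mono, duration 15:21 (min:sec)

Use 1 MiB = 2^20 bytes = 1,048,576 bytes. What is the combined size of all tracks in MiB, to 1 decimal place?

21680.3 MiB

Track A: 192,000 × 699 × 1 × 8 = 1,073,664,000 bytes.
Track B: exactly 29 minutes = 1,740 s; 50,000 × 1,740 × 4 × 2 = 696,000,000 bytes.
Track C: 51 min = 3,060 s; 192,000 × 3,060 × 4 × 8 = 18,800,640,000 bytes.
Track D: 2:33 (min:sec) = 153 s; 88,200 × 153 × 3 × 6 = 242,902,800 bytes.
Track E: 384,000 × 101 × 4 × 4 = 620,544,000 bytes.
Track F: 15:21 (min:sec) = 921 s; 352,800 × 921 × 4 × 1 = 1,299,715,200 bytes.
Total = 22,733,466,000 bytes = 21680.3 MiB.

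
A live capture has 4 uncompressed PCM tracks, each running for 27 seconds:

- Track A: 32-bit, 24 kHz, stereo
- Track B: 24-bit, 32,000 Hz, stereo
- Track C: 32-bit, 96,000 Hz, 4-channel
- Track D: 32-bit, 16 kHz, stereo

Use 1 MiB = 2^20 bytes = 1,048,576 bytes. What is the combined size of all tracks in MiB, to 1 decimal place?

52.7 MiB

Track A: 24,000 × 27 × 4 × 2 = 5,184,000 bytes.
Track B: 32,000 × 27 × 3 × 2 = 5,184,000 bytes.
Track C: 96,000 × 27 × 4 × 4 = 41,472,000 bytes.
Track D: 16,000 × 27 × 4 × 2 = 3,456,000 bytes.
Total = 55,296,000 bytes = 52.7 MiB.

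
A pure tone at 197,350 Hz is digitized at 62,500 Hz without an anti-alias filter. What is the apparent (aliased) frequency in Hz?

9,850 Hz

Nyquist = 62,500/2 = 31,250 Hz; 197,350 Hz exceeds it.
Alias = |197,350 − 3×62,500| = |197,350 − 187,500| = 9,850 Hz.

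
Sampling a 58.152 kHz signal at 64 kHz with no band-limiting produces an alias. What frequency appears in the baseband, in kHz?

Nyquist = 64,000/2 = 32,000 Hz; 58,152 Hz exceeds it.
Alias = |58,152 − 1×64,000| = |58,152 − 64,000| = 5,848 Hz = 5.848 kHz.

5.848 kHz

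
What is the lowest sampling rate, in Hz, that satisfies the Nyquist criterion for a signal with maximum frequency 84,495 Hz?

168,990 Hz

Minimum sample rate = 2 × 84,495 Hz = 168,990 Hz.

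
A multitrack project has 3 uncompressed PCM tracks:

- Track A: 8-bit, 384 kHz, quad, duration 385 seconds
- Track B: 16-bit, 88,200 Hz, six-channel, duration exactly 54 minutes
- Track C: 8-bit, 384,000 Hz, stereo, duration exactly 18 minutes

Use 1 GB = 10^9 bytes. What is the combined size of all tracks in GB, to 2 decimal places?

4.85 GB

Track A: 384,000 × 385 × 1 × 4 = 591,360,000 bytes.
Track B: exactly 54 minutes = 3,240 s; 88,200 × 3,240 × 2 × 6 = 3,429,216,000 bytes.
Track C: exactly 18 minutes = 1,080 s; 384,000 × 1,080 × 1 × 2 = 829,440,000 bytes.
Total = 4,850,016,000 bytes = 4.85 GB.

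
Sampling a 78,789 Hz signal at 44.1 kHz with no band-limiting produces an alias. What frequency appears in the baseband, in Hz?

Nyquist = 44,100/2 = 22,050 Hz; 78,789 Hz exceeds it.
Alias = |78,789 − 2×44,100| = |78,789 − 88,200| = 9,411 Hz.

9,411 Hz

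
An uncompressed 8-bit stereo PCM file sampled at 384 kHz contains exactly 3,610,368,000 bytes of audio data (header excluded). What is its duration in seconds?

4,701 seconds

Byte rate = 384,000 × 1 × 2 = 768,000 bytes/s.
Duration = 3,610,368,000 / 768,000 = 4,701 s.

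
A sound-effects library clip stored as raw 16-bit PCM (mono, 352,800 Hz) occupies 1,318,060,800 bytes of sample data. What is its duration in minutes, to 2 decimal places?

31.13 minutes

Byte rate = 352,800 × 2 × 1 = 705,600 bytes/s.
Duration = 1,318,060,800 / 705,600 = 1,868 s.
1,868 s / 60 = 31.13 minutes.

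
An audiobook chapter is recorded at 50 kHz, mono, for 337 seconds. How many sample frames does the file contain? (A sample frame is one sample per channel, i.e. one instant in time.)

16,850,000 sample frames

50,000 samples/s × 337 s = 16,850,000 frames.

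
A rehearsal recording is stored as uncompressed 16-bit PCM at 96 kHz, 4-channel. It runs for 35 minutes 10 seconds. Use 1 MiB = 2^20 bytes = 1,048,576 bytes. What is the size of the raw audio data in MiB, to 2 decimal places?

Duration = 35 minutes 10 seconds = 2,110 s.
Bytes = 96,000 samples/s × 2,110 s × 2 bytes/sample × 4 ch = 1,620,480,000 bytes.
1,620,480,000 / 1,048,576 = 1545.41 MiB.

1545.41 MiB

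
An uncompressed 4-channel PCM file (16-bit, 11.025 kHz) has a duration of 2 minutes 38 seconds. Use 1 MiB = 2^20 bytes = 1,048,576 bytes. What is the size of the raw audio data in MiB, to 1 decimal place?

Duration = 2 minutes 38 seconds = 158 s.
Bytes = 11,025 samples/s × 158 s × 2 bytes/sample × 4 ch = 13,935,600 bytes.
13,935,600 / 1,048,576 = 13.3 MiB.

13.3 MiB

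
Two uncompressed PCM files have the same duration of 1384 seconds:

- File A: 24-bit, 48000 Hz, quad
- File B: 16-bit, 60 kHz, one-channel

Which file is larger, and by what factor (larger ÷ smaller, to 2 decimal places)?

File A: 48,000 × 3 × 4 = 576,000 bytes/s.
File B: 60,000 × 2 × 1 = 120,000 bytes/s.
File A is larger; ratio = 797,184,000 / 166,080,000 = 4.80.

File A, by a factor of 4.80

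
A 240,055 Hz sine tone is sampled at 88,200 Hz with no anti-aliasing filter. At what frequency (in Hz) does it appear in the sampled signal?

24,545 Hz

Nyquist = 88,200/2 = 44,100 Hz; 240,055 Hz exceeds it.
Alias = |240,055 − 3×88,200| = |240,055 − 264,600| = 24,545 Hz.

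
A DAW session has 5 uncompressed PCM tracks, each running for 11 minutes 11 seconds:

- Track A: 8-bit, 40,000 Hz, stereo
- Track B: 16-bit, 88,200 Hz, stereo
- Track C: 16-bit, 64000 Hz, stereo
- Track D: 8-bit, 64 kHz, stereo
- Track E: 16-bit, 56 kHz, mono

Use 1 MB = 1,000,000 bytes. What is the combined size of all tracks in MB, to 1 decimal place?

11 minutes 11 seconds = 671 s.
Track A: 40,000 × 671 × 1 × 2 = 53,680,000 bytes.
Track B: 88,200 × 671 × 2 × 2 = 236,728,800 bytes.
Track C: 64,000 × 671 × 2 × 2 = 171,776,000 bytes.
Track D: 64,000 × 671 × 1 × 2 = 85,888,000 bytes.
Track E: 56,000 × 671 × 2 × 1 = 75,152,000 bytes.
Total = 623,224,800 bytes = 623.2 MB.

623.2 MB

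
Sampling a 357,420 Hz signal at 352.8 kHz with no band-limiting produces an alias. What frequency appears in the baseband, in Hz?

4,620 Hz

Nyquist = 352,800/2 = 176,400 Hz; 357,420 Hz exceeds it.
Alias = |357,420 − 1×352,800| = |357,420 − 352,800| = 4,620 Hz.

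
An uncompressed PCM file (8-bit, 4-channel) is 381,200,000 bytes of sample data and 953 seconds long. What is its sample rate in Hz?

Bytes = sample_rate × seconds × bytes_per_sample × channels.
sample_rate = 381,200,000 / (953 × 1 × 4) = 381,200,000 / 3,812 = 100,000 Hz.

100,000 Hz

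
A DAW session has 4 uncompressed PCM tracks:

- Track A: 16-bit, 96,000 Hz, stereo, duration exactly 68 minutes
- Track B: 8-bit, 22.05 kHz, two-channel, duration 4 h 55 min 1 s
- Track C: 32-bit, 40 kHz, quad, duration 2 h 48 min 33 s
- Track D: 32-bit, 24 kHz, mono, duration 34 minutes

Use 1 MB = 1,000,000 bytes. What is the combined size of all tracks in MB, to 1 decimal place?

Track A: exactly 68 minutes = 4,080 s; 96,000 × 4,080 × 2 × 2 = 1,566,720,000 bytes.
Track B: 4 h 55 min 1 s = 17,701 s; 22,050 × 17,701 × 1 × 2 = 780,614,100 bytes.
Track C: 2 h 48 min 33 s = 10,113 s; 40,000 × 10,113 × 4 × 4 = 6,472,320,000 bytes.
Track D: 34 minutes = 2,040 s; 24,000 × 2,040 × 4 × 1 = 195,840,000 bytes.
Total = 9,015,494,100 bytes = 9015.5 MB.

9015.5 MB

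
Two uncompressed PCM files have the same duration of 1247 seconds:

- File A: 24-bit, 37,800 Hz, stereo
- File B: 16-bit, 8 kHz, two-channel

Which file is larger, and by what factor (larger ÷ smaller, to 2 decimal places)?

File A, by a factor of 7.09

File A: 37,800 × 3 × 2 = 226,800 bytes/s.
File B: 8,000 × 2 × 2 = 32,000 bytes/s.
File A is larger; ratio = 282,819,600 / 39,904,000 = 7.09.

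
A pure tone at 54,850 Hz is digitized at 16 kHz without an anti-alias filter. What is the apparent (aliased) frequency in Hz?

Nyquist = 16,000/2 = 8,000 Hz; 54,850 Hz exceeds it.
Alias = |54,850 − 3×16,000| = |54,850 − 48,000| = 6,850 Hz.

6,850 Hz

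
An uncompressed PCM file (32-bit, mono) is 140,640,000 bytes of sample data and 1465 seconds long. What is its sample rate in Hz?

Bytes = sample_rate × seconds × bytes_per_sample × channels.
sample_rate = 140,640,000 / (1,465 × 4 × 1) = 140,640,000 / 5,860 = 24,000 Hz.

24,000 Hz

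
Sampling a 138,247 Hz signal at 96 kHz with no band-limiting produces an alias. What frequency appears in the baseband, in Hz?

42,247 Hz

Nyquist = 96,000/2 = 48,000 Hz; 138,247 Hz exceeds it.
Alias = |138,247 − 1×96,000| = |138,247 − 96,000| = 42,247 Hz.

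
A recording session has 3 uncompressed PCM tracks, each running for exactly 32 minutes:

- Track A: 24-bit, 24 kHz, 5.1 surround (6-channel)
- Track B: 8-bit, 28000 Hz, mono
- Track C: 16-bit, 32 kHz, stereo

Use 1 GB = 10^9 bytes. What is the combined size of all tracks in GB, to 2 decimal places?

1.13 GB

exactly 32 minutes = 1,920 s.
Track A: 24,000 × 1,920 × 3 × 6 = 829,440,000 bytes.
Track B: 28,000 × 1,920 × 1 × 1 = 53,760,000 bytes.
Track C: 32,000 × 1,920 × 2 × 2 = 245,760,000 bytes.
Total = 1,128,960,000 bytes = 1.13 GB.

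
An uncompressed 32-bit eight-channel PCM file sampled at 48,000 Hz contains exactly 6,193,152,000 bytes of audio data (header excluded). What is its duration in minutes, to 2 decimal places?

Byte rate = 48,000 × 4 × 8 = 1,536,000 bytes/s.
Duration = 6,193,152,000 / 1,536,000 = 4,032 s.
4,032 s / 60 = 67.20 minutes.

67.20 minutes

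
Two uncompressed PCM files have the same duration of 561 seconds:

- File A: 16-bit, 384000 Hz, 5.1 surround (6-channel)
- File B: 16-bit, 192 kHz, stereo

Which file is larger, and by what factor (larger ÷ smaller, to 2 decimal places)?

File A, by a factor of 6.00

File A: 384,000 × 2 × 6 = 4,608,000 bytes/s.
File B: 192,000 × 2 × 2 = 768,000 bytes/s.
File A is larger; ratio = 2,585,088,000 / 430,848,000 = 6.00.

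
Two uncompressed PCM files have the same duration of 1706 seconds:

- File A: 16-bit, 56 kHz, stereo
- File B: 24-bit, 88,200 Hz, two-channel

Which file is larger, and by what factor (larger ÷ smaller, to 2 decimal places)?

File B, by a factor of 2.36

File A: 56,000 × 2 × 2 = 224,000 bytes/s.
File B: 88,200 × 3 × 2 = 529,200 bytes/s.
File B is larger; ratio = 902,815,200 / 382,144,000 = 2.36.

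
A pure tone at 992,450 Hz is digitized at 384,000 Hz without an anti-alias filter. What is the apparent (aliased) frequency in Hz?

Nyquist = 384,000/2 = 192,000 Hz; 992,450 Hz exceeds it.
Alias = |992,450 − 3×384,000| = |992,450 − 1,152,000| = 159,550 Hz.

159,550 Hz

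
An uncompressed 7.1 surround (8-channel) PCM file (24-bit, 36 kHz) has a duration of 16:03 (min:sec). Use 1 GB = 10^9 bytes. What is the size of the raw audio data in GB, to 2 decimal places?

0.83 GB

Duration = 16:03 (min:sec) = 963 s.
Bytes = 36,000 samples/s × 963 s × 3 bytes/sample × 8 ch = 832,032,000 bytes.
832,032,000 / 1,000,000,000 = 0.83 GB.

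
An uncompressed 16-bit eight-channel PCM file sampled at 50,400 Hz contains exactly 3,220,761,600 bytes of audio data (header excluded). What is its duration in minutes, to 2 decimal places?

Byte rate = 50,400 × 2 × 8 = 806,400 bytes/s.
Duration = 3,220,761,600 / 806,400 = 3,994 s.
3,994 s / 60 = 66.57 minutes.

66.57 minutes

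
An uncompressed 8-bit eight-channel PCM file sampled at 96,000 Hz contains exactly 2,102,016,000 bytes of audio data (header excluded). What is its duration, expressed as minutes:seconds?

45:37

Byte rate = 96,000 × 1 × 8 = 768,000 bytes/s.
Duration = 2,102,016,000 / 768,000 = 2,737 s.
2,737 s = 45:37.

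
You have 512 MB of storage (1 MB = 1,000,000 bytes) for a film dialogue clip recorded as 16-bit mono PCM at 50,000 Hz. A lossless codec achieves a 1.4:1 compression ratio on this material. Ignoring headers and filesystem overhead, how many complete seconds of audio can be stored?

Uncompressed byte rate = 50,000 × 2 × 1 = 100,000 bytes/s.
After 1.4:1 compression, effective rate ≈ 71428.57 bytes/s.
Capacity = 512 × 1,000,000 = 512,000,000 bytes.
512,000,000 / effective rate ≈ 7168 s → 7,168 seconds.

7,168 seconds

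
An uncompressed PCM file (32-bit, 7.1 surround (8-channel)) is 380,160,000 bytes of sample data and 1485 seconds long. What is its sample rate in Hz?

Bytes = sample_rate × seconds × bytes_per_sample × channels.
sample_rate = 380,160,000 / (1,485 × 4 × 8) = 380,160,000 / 47,520 = 8,000 Hz.

8,000 Hz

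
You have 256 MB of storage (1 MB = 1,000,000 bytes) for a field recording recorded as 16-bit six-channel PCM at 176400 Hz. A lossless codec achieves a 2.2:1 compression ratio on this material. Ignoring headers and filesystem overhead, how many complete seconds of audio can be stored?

Uncompressed byte rate = 176,400 × 2 × 6 = 2,116,800 bytes/s.
After 2.2:1 compression, effective rate ≈ 962181.82 bytes/s.
Capacity = 256 × 1,000,000 = 256,000,000 bytes.
256,000,000 / effective rate ≈ 266.06 s → 266 seconds.

266 seconds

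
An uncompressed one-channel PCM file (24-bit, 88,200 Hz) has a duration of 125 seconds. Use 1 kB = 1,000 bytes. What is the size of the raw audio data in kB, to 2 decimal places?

33075.00 kB

Bytes = 88,200 samples/s × 125 s × 3 bytes/sample × 1 ch = 33,075,000 bytes.
33,075,000 / 1,000 = 33075.00 kB.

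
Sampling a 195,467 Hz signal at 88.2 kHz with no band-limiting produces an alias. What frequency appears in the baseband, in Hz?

Nyquist = 88,200/2 = 44,100 Hz; 195,467 Hz exceeds it.
Alias = |195,467 − 2×88,200| = |195,467 − 176,400| = 19,067 Hz.

19,067 Hz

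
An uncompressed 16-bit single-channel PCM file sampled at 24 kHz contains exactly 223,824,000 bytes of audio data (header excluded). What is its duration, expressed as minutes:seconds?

77:43

Byte rate = 24,000 × 2 × 1 = 48,000 bytes/s.
Duration = 223,824,000 / 48,000 = 4,663 s.
4,663 s = 77:43.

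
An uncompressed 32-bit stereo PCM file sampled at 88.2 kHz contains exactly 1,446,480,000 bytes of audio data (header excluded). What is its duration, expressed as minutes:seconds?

Byte rate = 88,200 × 4 × 2 = 705,600 bytes/s.
Duration = 1,446,480,000 / 705,600 = 2,050 s.
2,050 s = 34:10.

34:10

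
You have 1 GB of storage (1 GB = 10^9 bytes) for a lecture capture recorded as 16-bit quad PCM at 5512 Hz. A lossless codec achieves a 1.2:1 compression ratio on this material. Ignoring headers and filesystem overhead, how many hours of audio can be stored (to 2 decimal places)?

7.56 hours

Uncompressed byte rate = 5,512 × 2 × 4 = 44,096 bytes/s.
After 1.2:1 compression, effective rate ≈ 36746.67 bytes/s.
Capacity = 1 × 1,000,000,000 = 1,000,000,000 bytes.
1,000,000,000 / effective rate ≈ 27213.35 s → 7.56 hours.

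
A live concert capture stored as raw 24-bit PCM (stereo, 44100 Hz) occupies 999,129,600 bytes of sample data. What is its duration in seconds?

3,776 seconds

Byte rate = 44,100 × 3 × 2 = 264,600 bytes/s.
Duration = 999,129,600 / 264,600 = 3,776 s.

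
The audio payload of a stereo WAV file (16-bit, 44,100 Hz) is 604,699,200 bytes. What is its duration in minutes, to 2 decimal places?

57.13 minutes

Byte rate = 44,100 × 2 × 2 = 176,400 bytes/s.
Duration = 604,699,200 / 176,400 = 3,428 s.
3,428 s / 60 = 57.13 minutes.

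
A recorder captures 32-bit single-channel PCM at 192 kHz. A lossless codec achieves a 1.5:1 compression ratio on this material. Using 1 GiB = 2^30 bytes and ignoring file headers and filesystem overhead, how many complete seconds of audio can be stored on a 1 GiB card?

2,097 seconds

Uncompressed byte rate = 192,000 × 4 × 1 = 768,000 bytes/s.
After 1.5:1 compression, effective rate ≈ 512000 bytes/s.
Capacity = 1 × 1,073,741,824 = 1,073,741,824 bytes.
1,073,741,824 / effective rate ≈ 2097.15 s → 2,097 seconds.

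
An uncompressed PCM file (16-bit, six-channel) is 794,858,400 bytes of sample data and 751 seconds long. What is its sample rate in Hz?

88,200 Hz

Bytes = sample_rate × seconds × bytes_per_sample × channels.
sample_rate = 794,858,400 / (751 × 2 × 6) = 794,858,400 / 9,012 = 88,200 Hz.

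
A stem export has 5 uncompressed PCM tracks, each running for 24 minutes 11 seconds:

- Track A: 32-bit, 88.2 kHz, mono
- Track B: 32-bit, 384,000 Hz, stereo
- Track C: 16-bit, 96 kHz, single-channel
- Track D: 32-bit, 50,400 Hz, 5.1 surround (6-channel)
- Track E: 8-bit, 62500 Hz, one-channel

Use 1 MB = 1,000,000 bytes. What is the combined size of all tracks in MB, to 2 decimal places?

7093.79 MB

24 minutes 11 seconds = 1,451 s.
Track A: 88,200 × 1,451 × 4 × 1 = 511,912,800 bytes.
Track B: 384,000 × 1,451 × 4 × 2 = 4,457,472,000 bytes.
Track C: 96,000 × 1,451 × 2 × 1 = 278,592,000 bytes.
Track D: 50,400 × 1,451 × 4 × 6 = 1,755,129,600 bytes.
Track E: 62,500 × 1,451 × 1 × 1 = 90,687,500 bytes.
Total = 7,093,793,900 bytes = 7093.79 MB.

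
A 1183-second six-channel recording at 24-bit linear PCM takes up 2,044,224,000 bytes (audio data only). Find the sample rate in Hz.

96,000 Hz

Bytes = sample_rate × seconds × bytes_per_sample × channels.
sample_rate = 2,044,224,000 / (1,183 × 3 × 6) = 2,044,224,000 / 21,294 = 96,000 Hz.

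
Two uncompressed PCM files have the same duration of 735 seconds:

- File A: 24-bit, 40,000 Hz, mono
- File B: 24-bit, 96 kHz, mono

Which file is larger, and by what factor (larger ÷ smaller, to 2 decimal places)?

File A: 40,000 × 3 × 1 = 120,000 bytes/s.
File B: 96,000 × 3 × 1 = 288,000 bytes/s.
File B is larger; ratio = 211,680,000 / 88,200,000 = 2.40.

File B, by a factor of 2.40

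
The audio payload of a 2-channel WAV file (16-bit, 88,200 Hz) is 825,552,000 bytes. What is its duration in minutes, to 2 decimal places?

39.00 minutes

Byte rate = 88,200 × 2 × 2 = 352,800 bytes/s.
Duration = 825,552,000 / 352,800 = 2,340 s.
2,340 s / 60 = 39.00 minutes.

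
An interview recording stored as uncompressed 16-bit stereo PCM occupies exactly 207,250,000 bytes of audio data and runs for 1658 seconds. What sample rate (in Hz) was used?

31,250 Hz

Bytes = sample_rate × seconds × bytes_per_sample × channels.
sample_rate = 207,250,000 / (1,658 × 2 × 2) = 207,250,000 / 6,632 = 31,250 Hz.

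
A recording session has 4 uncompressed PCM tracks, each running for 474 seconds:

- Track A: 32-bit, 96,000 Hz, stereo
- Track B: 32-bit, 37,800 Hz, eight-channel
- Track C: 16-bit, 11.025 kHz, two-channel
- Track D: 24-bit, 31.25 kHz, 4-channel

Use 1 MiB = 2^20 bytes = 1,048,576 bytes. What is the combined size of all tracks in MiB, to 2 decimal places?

Track A: 96,000 × 474 × 4 × 2 = 364,032,000 bytes.
Track B: 37,800 × 474 × 4 × 8 = 573,350,400 bytes.
Track C: 11,025 × 474 × 2 × 2 = 20,903,400 bytes.
Track D: 31,250 × 474 × 3 × 4 = 177,750,000 bytes.
Total = 1,136,035,800 bytes = 1083.41 MiB.

1083.41 MiB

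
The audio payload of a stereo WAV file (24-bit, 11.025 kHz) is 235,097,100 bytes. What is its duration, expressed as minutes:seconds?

59:14

Byte rate = 11,025 × 3 × 2 = 66,150 bytes/s.
Duration = 235,097,100 / 66,150 = 3,554 s.
3,554 s = 59:14.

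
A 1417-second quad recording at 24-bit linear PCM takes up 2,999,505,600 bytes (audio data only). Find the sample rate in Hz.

Bytes = sample_rate × seconds × bytes_per_sample × channels.
sample_rate = 2,999,505,600 / (1,417 × 3 × 4) = 2,999,505,600 / 17,004 = 176,400 Hz.

176,400 Hz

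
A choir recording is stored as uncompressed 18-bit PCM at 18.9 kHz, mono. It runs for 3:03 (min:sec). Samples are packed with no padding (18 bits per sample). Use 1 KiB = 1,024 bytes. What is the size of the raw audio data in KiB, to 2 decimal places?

Duration = 3:03 (min:sec) = 183 s.
Bits = 18,900 × 183 × 18 × 1 = 62,256,600 bits = 7,782,075 bytes.
7,782,075 / 1,024 = 7599.68 KiB.

7599.68 KiB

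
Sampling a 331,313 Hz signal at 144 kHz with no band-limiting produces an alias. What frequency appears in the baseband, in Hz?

Nyquist = 144,000/2 = 72,000 Hz; 331,313 Hz exceeds it.
Alias = |331,313 − 2×144,000| = |331,313 − 288,000| = 43,313 Hz.

43,313 Hz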